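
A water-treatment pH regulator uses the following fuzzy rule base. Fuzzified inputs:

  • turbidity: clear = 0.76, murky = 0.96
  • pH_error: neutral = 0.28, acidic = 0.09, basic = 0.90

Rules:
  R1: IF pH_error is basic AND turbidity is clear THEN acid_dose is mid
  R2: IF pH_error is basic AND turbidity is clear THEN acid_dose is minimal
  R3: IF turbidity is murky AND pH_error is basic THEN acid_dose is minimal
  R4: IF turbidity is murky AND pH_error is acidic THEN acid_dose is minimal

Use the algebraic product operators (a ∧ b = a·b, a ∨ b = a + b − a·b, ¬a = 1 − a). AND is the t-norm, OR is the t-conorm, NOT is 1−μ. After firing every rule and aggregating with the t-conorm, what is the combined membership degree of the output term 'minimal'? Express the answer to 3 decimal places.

0.961

R1: basic=0.90, clear=0.76; AND[a·b] → w = 0.6840
R2: basic=0.90, clear=0.76; AND[a·b] → w = 0.6840
R3: murky=0.96, basic=0.90; AND[a·b] → w = 0.8640
R4: murky=0.96, acidic=0.09; AND[a·b] → w = 0.0864
Rules with consequent 'minimal': {R2, R3, R4} → strengths 0.6840, 0.8640, 0.0864
Aggregate via t-conorm [a + b − a·b]: 0.9607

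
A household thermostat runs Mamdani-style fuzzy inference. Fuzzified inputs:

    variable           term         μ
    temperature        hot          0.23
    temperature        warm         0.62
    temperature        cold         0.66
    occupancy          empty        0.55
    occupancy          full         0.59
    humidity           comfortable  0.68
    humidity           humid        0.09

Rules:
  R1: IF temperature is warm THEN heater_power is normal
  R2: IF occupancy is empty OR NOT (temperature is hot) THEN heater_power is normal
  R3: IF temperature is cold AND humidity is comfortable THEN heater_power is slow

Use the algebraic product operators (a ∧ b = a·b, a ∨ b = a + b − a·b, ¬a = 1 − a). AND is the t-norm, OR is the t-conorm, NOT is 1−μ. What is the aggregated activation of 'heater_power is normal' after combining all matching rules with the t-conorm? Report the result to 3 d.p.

0.961

R1: warm=0.62 → w = 0.6200
R2: empty=0.55, ¬hot=1−0.23=0.77; OR[a + b − a·b] → w = 0.8965
R3: cold=0.66, comfortable=0.68; AND[a·b] → w = 0.4488
Rules with consequent 'normal': {R1, R2} → strengths 0.6200, 0.8965
Aggregate via t-conorm [a + b − a·b]: 0.9607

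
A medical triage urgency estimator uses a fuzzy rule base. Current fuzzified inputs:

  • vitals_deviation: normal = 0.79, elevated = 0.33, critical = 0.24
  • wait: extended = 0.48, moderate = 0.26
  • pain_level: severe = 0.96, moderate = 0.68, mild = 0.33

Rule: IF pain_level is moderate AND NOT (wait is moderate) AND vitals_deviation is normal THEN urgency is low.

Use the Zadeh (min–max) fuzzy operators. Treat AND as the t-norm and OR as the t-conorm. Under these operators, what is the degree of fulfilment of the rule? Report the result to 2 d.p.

firing strength: moderate=0.68, ¬moderate=1−0.26=0.74, normal=0.79; AND[min(a, b)] → w = 0.68

0.68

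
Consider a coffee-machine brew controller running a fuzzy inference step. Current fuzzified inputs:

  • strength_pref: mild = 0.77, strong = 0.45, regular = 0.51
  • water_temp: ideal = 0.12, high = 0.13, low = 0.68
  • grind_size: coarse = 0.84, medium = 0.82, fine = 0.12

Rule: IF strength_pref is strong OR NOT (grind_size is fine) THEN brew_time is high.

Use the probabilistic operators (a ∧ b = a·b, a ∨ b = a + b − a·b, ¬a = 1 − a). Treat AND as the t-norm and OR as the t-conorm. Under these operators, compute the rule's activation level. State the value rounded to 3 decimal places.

0.934

firing strength: strong=0.45, ¬fine=1−0.12=0.88; OR[a + b − a·b] → w = 0.9340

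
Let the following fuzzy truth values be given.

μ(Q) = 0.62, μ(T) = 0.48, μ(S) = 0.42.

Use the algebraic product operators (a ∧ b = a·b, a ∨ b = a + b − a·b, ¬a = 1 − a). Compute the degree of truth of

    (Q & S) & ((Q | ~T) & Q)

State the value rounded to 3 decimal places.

0.132

Q & S = a·b on (0.6200, 0.4200) = 0.2604
~T = 1 − 0.4800 = 0.5200
Q | ~T = a + b − a·b on (0.6200, 0.5200) = 0.8176
(Q | ~T) & Q = a·b on (0.8176, 0.6200) = 0.5069
(Q & S) & ((Q | ~T) & Q) = a·b on (0.2604, 0.5069) = 0.1320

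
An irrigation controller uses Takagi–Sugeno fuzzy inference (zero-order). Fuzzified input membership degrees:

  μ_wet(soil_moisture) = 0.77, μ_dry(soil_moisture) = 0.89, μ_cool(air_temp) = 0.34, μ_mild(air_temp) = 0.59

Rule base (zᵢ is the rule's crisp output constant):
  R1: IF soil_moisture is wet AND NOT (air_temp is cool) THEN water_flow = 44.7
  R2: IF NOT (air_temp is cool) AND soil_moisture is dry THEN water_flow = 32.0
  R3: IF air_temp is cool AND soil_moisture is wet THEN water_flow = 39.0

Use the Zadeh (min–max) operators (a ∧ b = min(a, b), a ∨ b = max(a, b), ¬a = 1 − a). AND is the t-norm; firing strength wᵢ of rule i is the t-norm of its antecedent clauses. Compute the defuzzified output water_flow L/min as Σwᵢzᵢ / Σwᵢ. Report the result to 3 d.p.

R1 (z=44.7): wet=0.77, ¬cool=1−0.34=0.66; AND[min(a, b)] → w = 0.66
R2 (z=32.0): ¬cool=1−0.34=0.66, dry=0.89; AND[min(a, b)] → w = 0.66
R3 (z=39.0): cool=0.34, wet=0.77; AND[min(a, b)] → w = 0.34
Weighted average = (0.66·44.7 + 0.66·32.0 + 0.34·39.0) / (0.66 + 0.66 + 0.34)
  = 63.8820 / 1.6600 = 38.483

38.483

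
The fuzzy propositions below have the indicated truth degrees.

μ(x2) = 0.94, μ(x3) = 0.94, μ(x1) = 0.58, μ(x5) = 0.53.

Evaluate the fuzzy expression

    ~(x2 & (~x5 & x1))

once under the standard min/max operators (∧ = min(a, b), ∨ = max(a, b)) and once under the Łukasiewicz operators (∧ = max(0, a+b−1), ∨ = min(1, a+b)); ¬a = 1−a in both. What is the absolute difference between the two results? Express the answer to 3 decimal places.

Under standard min/max:
  ~x5 = 1 − 0.53 = 0.47
  ~x5 & x1 = min(a, b) on (0.47, 0.58) = 0.47
  x2 & (~x5 & x1) = min(a, b) on (0.94, 0.47) = 0.47
  ~(x2 & (~x5 & x1)) = 1 − 0.47 = 0.53
  → value = 0.5300
Under Łukasiewicz:
  ~x5 = 1 − 0.53 = 0.47
  ~x5 & x1 = max(0, a+b−1) on (0.47, 0.58) = 0.05
  x2 & (~x5 & x1) = max(0, a+b−1) on (0.94, 0.05) = 0.00
  ~(x2 & (~x5 & x1)) = 1 − 0.00 = 1.00
  → value = 1.0000
|0.5300 − 1.0000| = 0.470

0.470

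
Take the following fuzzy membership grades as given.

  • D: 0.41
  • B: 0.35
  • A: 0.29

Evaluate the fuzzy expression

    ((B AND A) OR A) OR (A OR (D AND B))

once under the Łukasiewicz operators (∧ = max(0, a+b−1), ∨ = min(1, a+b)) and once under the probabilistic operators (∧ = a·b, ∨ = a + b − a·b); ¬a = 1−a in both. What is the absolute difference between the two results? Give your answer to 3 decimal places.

0.032

Under Łukasiewicz:
  B AND A = max(0, a+b−1) on (0.35, 0.29) = 0.00
  (B AND A) OR A = min(1, a+b) on (0.00, 0.29) = 0.29
  D AND B = max(0, a+b−1) on (0.41, 0.35) = 0.00
  A OR (D AND B) = min(1, a+b) on (0.29, 0.00) = 0.29
  ((B AND A) OR A) OR (A OR (D AND B)) = min(1, a+b) on (0.29, 0.29) = 0.58
  → value = 0.5800
Under probabilistic:
  B AND A = a·b on (0.3500, 0.2900) = 0.1015
  (B AND A) OR A = a + b − a·b on (0.1015, 0.2900) = 0.3621
  D AND B = a·b on (0.4100, 0.3500) = 0.1435
  A OR (D AND B) = a + b − a·b on (0.2900, 0.1435) = 0.3919
  ((B AND A) OR A) OR (A OR (D AND B)) = a + b − a·b on (0.3621, 0.3919) = 0.6121
  → value = 0.6121
|0.5800 − 0.6121| = 0.032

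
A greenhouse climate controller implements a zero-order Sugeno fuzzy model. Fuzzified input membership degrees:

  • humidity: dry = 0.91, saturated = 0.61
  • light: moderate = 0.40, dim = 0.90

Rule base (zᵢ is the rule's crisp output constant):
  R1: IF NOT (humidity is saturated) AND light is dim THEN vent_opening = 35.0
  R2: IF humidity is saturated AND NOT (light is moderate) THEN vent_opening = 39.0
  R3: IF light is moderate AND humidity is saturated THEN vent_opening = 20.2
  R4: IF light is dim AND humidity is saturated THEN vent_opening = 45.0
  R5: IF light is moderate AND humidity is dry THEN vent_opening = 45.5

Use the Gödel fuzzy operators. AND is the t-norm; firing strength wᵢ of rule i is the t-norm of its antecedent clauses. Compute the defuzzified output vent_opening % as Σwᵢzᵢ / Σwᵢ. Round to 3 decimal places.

R1 (z=35.0): ¬saturated=1−0.61=0.39, dim=0.90; AND[min(a, b)] → w = 0.39
R2 (z=39.0): saturated=0.61, ¬moderate=1−0.40=0.60; AND[min(a, b)] → w = 0.60
R3 (z=20.2): moderate=0.40, saturated=0.61; AND[min(a, b)] → w = 0.40
R4 (z=45.0): dim=0.90, saturated=0.61; AND[min(a, b)] → w = 0.61
R5 (z=45.5): moderate=0.40, dry=0.91; AND[min(a, b)] → w = 0.40
Weighted average = (0.39·35.0 + 0.60·39.0 + 0.40·20.2 + 0.61·45.0 + 0.40·45.5) / (0.39 + 0.60 + 0.40 + 0.61 + 0.40)
  = 90.7800 / 2.4000 = 37.825

37.825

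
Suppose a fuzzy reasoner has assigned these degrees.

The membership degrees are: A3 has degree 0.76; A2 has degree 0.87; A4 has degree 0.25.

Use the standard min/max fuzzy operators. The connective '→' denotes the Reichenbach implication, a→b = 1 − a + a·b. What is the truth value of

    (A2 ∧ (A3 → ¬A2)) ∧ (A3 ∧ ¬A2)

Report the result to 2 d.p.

0.13

¬A2 = 1 − 0.87 = 0.13
A3 → ¬A2  [Reichenbach: 1 − a + a·b] with a=0.76, b=0.13 → 0.34
A2 ∧ (A3 → ¬A2) = min(a, b) on (0.87, 0.34) = 0.34
¬A2 = 1 − 0.87 = 0.13
A3 ∧ ¬A2 = min(a, b) on (0.76, 0.13) = 0.13
(A2 ∧ (A3 → ¬A2)) ∧ (A3 ∧ ¬A2) = min(a, b) on (0.34, 0.13) = 0.13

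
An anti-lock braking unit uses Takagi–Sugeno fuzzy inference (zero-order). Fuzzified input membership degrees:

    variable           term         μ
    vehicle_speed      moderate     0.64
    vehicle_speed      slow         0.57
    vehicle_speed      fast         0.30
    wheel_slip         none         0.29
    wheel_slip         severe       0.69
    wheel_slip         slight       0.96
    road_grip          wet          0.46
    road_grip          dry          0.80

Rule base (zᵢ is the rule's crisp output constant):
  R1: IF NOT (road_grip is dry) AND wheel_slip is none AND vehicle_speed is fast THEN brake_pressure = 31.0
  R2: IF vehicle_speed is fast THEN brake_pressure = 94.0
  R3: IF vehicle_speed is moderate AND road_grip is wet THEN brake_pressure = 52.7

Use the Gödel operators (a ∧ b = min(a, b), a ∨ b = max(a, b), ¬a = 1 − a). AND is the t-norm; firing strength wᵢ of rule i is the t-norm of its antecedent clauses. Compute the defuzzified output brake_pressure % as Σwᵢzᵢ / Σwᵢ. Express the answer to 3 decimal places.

R1 (z=31.0): ¬dry=1−0.80=0.20, none=0.29, fast=0.30; AND[min(a, b)] → w = 0.20
R2 (z=94.0): fast=0.30 → w = 0.30
R3 (z=52.7): moderate=0.64, wet=0.46; AND[min(a, b)] → w = 0.46
Weighted average = (0.20·31.0 + 0.30·94.0 + 0.46·52.7) / (0.20 + 0.30 + 0.46)
  = 58.6420 / 0.9600 = 61.085

61.085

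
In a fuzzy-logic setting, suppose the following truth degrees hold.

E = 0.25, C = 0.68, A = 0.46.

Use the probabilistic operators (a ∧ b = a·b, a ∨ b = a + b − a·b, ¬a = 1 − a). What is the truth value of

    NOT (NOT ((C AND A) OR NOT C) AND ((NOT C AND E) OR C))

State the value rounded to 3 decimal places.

C AND A = a·b on (0.6800, 0.4600) = 0.3128
NOT C = 1 − 0.6800 = 0.3200
(C AND A) OR NOT C = a + b − a·b on (0.3128, 0.3200) = 0.5327
NOT ((C AND A) OR NOT C) = 1 − 0.5327 = 0.4673
NOT C = 1 − 0.6800 = 0.3200
NOT C AND E = a·b on (0.3200, 0.2500) = 0.0800
(NOT C AND E) OR C = a + b − a·b on (0.0800, 0.6800) = 0.7056
NOT ((C AND A) OR NOT C) AND ((NOT C AND E) OR C) = a·b on (0.4673, 0.7056) = 0.3297
NOT (NOT ((C AND A) OR NOT C) AND ((NOT C AND E) OR C)) = 1 − 0.3297 = 0.6703

0.670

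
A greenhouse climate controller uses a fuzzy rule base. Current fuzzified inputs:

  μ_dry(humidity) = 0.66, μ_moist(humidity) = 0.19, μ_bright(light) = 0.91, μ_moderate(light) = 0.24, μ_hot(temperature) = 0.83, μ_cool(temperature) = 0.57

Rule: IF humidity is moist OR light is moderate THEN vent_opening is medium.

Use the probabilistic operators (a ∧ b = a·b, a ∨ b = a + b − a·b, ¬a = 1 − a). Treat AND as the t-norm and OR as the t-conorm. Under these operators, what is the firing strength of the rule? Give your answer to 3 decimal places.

0.384

firing strength: moist=0.19, moderate=0.24; OR[a + b − a·b] → w = 0.3844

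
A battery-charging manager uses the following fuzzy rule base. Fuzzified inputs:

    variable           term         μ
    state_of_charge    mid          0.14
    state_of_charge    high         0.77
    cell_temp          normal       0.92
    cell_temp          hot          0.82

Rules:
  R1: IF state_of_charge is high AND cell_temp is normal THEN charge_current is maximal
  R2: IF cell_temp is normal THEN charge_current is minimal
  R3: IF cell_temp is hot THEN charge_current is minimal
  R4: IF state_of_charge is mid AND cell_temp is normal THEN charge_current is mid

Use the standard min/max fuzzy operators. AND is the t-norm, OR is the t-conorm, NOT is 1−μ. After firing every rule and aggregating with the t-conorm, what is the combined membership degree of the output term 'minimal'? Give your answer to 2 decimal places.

0.92

R1: high=0.77, normal=0.92; AND[min(a, b)] → w = 0.77
R2: normal=0.92 → w = 0.92
R3: hot=0.82 → w = 0.82
R4: mid=0.14, normal=0.92; AND[min(a, b)] → w = 0.14
Rules with consequent 'minimal': {R2, R3} → strengths 0.92, 0.82
Aggregate via t-conorm [max(a, b)]: 0.92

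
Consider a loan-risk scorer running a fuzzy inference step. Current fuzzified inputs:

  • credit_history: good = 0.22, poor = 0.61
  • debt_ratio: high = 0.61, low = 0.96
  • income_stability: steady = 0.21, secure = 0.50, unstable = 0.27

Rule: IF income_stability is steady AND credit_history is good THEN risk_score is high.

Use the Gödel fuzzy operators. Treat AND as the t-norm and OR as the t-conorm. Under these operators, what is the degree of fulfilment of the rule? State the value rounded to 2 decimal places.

firing strength: steady=0.21, good=0.22; AND[min(a, b)] → w = 0.21

0.21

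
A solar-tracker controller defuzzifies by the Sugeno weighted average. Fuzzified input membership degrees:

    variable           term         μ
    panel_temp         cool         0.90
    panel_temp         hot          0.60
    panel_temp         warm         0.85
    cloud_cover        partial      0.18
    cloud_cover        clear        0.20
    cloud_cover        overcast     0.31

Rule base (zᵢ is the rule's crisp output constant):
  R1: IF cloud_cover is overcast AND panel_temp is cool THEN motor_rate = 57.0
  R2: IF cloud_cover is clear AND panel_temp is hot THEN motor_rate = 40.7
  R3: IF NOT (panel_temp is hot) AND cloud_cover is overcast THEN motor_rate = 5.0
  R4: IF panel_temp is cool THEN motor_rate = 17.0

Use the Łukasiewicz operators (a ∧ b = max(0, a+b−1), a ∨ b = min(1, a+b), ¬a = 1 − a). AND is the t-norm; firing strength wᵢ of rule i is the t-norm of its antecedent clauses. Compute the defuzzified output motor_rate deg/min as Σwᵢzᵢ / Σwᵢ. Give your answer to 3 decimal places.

24.568

R1 (z=57.0): overcast=0.31, cool=0.90; AND[max(0, a+b−1)] → w = 0.21
R2 (z=40.7): clear=0.20, hot=0.60; AND[max(0, a+b−1)] → w = 0.00
R3 (z=5.0): ¬hot=1−0.60=0.40, overcast=0.31; AND[max(0, a+b−1)] → w = 0.00
R4 (z=17.0): cool=0.90 → w = 0.90
Weighted average = (0.21·57.0 + 0.00·40.7 + 0.00·5.0 + 0.90·17.0) / (0.21 + 0.00 + 0.00 + 0.90)
  = 27.2700 / 1.1100 = 24.568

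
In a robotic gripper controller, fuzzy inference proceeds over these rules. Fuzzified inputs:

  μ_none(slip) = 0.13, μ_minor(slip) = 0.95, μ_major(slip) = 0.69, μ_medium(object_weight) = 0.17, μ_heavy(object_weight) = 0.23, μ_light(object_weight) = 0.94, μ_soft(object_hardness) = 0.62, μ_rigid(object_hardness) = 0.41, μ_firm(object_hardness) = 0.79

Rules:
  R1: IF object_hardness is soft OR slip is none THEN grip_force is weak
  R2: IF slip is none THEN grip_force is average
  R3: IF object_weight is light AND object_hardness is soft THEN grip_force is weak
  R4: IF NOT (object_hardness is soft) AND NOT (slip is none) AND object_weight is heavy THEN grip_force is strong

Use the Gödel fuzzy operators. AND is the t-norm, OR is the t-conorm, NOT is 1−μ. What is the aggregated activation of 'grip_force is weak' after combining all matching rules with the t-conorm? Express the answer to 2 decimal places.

0.62

R1: soft=0.62, none=0.13; OR[max(a, b)] → w = 0.62
R2: none=0.13 → w = 0.13
R3: light=0.94, soft=0.62; AND[min(a, b)] → w = 0.62
R4: ¬soft=1−0.62=0.38, ¬none=1−0.13=0.87, heavy=0.23; AND[min(a, b)] → w = 0.23
Rules with consequent 'weak': {R1, R3} → strengths 0.62, 0.62
Aggregate via t-conorm [max(a, b)]: 0.62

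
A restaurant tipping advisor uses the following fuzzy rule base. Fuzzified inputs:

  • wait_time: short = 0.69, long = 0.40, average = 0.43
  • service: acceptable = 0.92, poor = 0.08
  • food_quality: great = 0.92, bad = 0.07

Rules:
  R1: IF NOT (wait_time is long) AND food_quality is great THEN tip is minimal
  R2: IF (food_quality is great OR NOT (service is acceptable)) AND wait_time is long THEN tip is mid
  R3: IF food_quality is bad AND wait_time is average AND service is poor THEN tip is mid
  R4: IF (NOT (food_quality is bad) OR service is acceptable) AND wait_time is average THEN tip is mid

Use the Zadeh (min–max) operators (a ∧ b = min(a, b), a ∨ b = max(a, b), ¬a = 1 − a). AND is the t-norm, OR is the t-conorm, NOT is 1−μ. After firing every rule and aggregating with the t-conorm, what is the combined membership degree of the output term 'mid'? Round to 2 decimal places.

R1: ¬long=1−0.40=0.60, great=0.92; AND[min(a, b)] → w = 0.60
R2: (great=0.92 OR ¬acceptable=1−0.92=0.08) = 0.92; AND[min(a, b)] with long=0.40 → w = 0.40
R3: bad=0.07, average=0.43, poor=0.08; AND[min(a, b)] → w = 0.07
R4: (¬bad=1−0.07=0.93 OR acceptable=0.92) = 0.93; AND[min(a, b)] with average=0.43 → w = 0.43
Rules with consequent 'mid': {R2, R3, R4} → strengths 0.40, 0.07, 0.43
Aggregate via t-conorm [max(a, b)]: 0.43

0.43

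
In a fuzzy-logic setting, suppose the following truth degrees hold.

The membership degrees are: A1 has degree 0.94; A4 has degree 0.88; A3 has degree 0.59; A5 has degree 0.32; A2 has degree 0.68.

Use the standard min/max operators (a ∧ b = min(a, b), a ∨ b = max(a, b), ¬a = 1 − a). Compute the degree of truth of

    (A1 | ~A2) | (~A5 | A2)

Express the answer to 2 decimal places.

~A2 = 1 − 0.68 = 0.32
A1 | ~A2 = max(a, b) on (0.94, 0.32) = 0.94
~A5 = 1 − 0.32 = 0.68
~A5 | A2 = max(a, b) on (0.68, 0.68) = 0.68
(A1 | ~A2) | (~A5 | A2) = max(a, b) on (0.94, 0.68) = 0.94

0.94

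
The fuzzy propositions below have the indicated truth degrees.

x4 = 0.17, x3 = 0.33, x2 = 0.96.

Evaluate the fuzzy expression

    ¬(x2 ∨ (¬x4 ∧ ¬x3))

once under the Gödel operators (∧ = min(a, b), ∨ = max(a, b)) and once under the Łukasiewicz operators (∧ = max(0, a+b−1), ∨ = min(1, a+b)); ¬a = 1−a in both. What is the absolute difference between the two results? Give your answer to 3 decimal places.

0.040

Under Gödel:
  ¬x4 = 1 − 0.17 = 0.83
  ¬x3 = 1 − 0.33 = 0.67
  ¬x4 ∧ ¬x3 = min(a, b) on (0.83, 0.67) = 0.67
  x2 ∨ (¬x4 ∧ ¬x3) = max(a, b) on (0.96, 0.67) = 0.96
  ¬(x2 ∨ (¬x4 ∧ ¬x3)) = 1 − 0.96 = 0.04
  → value = 0.0400
Under Łukasiewicz:
  ¬x4 = 1 − 0.17 = 0.83
  ¬x3 = 1 − 0.33 = 0.67
  ¬x4 ∧ ¬x3 = max(0, a+b−1) on (0.83, 0.67) = 0.50
  x2 ∨ (¬x4 ∧ ¬x3) = min(1, a+b) on (0.96, 0.50) = 1.00
  ¬(x2 ∨ (¬x4 ∧ ¬x3)) = 1 − 1.00 = 0.00
  → value = 0.0000
|0.0400 − 0.0000| = 0.040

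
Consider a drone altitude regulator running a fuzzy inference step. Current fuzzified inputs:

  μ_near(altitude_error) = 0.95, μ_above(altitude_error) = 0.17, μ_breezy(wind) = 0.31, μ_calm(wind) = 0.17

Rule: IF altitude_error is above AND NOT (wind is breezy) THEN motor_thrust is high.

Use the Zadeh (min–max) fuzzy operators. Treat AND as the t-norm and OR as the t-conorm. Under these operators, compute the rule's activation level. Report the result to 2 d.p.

0.17

firing strength: above=0.17, ¬breezy=1−0.31=0.69; AND[min(a, b)] → w = 0.17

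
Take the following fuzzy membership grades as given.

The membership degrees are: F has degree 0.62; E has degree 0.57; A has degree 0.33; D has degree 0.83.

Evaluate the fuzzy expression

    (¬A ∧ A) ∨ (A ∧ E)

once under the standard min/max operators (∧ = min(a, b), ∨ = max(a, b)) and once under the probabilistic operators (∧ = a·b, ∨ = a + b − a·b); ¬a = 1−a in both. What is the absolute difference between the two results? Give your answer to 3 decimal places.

0.038

Under standard min/max:
  ¬A = 1 − 0.33 = 0.67
  ¬A ∧ A = min(a, b) on (0.67, 0.33) = 0.33
  A ∧ E = min(a, b) on (0.33, 0.57) = 0.33
  (¬A ∧ A) ∨ (A ∧ E) = max(a, b) on (0.33, 0.33) = 0.33
  → value = 0.3300
Under probabilistic:
  ¬A = 1 − 0.3300 = 0.6700
  ¬A ∧ A = a·b on (0.6700, 0.3300) = 0.2211
  A ∧ E = a·b on (0.3300, 0.5700) = 0.1881
  (¬A ∧ A) ∨ (A ∧ E) = a + b − a·b on (0.2211, 0.1881) = 0.3676
  → value = 0.3676
|0.3300 − 0.3676| = 0.038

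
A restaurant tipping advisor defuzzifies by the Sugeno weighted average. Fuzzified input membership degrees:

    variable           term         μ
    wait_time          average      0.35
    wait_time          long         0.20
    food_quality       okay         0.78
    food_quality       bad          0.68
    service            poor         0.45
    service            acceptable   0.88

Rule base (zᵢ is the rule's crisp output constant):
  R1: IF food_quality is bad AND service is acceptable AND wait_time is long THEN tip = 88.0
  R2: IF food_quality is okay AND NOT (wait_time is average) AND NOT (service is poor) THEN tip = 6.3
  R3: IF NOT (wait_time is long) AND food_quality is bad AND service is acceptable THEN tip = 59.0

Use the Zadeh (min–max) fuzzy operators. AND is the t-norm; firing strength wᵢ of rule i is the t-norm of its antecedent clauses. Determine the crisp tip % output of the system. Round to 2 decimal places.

R1 (z=88.0): bad=0.68, acceptable=0.88, long=0.20; AND[min(a, b)] → w = 0.20
R2 (z=6.3): okay=0.78, ¬average=1−0.35=0.65, ¬poor=1−0.45=0.55; AND[min(a, b)] → w = 0.55
R3 (z=59.0): ¬long=1−0.20=0.80, bad=0.68, acceptable=0.88; AND[min(a, b)] → w = 0.68
Weighted average = (0.20·88.0 + 0.55·6.3 + 0.68·59.0) / (0.20 + 0.55 + 0.68)
  = 61.1850 / 1.4300 = 42.79

42.79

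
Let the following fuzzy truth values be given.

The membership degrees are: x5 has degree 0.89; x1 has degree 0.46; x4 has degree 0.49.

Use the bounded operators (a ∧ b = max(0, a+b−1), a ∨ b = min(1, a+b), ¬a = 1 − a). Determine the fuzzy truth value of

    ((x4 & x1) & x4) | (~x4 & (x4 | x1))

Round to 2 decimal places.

x4 & x1 = max(0, a+b−1) on (0.49, 0.46) = 0.00
(x4 & x1) & x4 = max(0, a+b−1) on (0.00, 0.49) = 0.00
~x4 = 1 − 0.49 = 0.51
x4 | x1 = min(1, a+b) on (0.49, 0.46) = 0.95
~x4 & (x4 | x1) = max(0, a+b−1) on (0.51, 0.95) = 0.46
((x4 & x1) & x4) | (~x4 & (x4 | x1)) = min(1, a+b) on (0.00, 0.46) = 0.46

0.46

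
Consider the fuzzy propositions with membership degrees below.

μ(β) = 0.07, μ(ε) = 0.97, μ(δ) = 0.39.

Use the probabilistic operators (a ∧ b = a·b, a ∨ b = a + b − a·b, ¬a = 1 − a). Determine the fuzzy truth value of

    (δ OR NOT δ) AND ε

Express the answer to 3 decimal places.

0.739

NOT δ = 1 − 0.3900 = 0.6100
δ OR NOT δ = a + b − a·b on (0.3900, 0.6100) = 0.7621
(δ OR NOT δ) AND ε = a·b on (0.7621, 0.9700) = 0.7392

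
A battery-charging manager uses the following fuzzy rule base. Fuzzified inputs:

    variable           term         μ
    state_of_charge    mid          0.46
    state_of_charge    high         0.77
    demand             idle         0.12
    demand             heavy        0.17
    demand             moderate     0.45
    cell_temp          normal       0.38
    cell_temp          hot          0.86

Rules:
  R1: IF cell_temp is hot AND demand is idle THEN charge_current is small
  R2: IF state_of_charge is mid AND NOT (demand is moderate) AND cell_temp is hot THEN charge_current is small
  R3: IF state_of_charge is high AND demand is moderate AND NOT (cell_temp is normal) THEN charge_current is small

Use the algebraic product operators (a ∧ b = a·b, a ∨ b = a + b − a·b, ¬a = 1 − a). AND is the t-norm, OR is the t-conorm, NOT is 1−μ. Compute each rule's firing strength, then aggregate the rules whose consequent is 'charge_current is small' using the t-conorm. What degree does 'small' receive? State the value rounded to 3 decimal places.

R1: hot=0.86, idle=0.12; AND[a·b] → w = 0.1032
R2: mid=0.46, ¬moderate=1−0.45=0.55, hot=0.86; AND[a·b] → w = 0.2176
R3: high=0.77, moderate=0.45, ¬normal=1−0.38=0.62; AND[a·b] → w = 0.2148
Rules with consequent 'small': {R1, R2, R3} → strengths 0.1032, 0.2176, 0.2148
Aggregate via t-conorm [a + b − a·b]: 0.4491

0.449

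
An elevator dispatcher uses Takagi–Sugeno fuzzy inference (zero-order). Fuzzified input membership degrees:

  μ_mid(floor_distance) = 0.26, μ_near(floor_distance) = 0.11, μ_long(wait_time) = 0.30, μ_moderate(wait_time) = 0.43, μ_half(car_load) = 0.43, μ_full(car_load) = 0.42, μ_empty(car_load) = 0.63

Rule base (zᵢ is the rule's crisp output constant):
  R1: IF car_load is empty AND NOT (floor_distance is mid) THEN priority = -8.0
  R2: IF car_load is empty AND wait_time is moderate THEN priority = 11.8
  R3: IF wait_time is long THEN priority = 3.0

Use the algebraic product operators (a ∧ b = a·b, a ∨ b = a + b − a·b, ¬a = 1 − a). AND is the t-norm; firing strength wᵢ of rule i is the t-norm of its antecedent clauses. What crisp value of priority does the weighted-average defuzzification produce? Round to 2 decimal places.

R1 (z=-8.0): empty=0.63, ¬mid=1−0.26=0.74; AND[a·b] → w = 0.4662
R2 (z=11.8): empty=0.63, moderate=0.43; AND[a·b] → w = 0.2709
R3 (z=3.0): long=0.30 → w = 0.3000
Weighted average = (0.4662·-8.0 + 0.2709·11.8 + 0.3000·3.0) / (0.4662 + 0.2709 + 0.3000)
  = 0.3670 / 1.0371 = 0.35

0.35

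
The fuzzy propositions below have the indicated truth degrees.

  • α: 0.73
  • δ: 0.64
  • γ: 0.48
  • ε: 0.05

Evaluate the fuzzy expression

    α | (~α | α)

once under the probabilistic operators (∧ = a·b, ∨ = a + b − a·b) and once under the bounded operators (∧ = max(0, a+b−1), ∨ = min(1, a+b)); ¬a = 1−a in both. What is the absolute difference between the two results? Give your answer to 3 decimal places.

Under probabilistic:
  ~α = 1 − 0.7300 = 0.2700
  ~α | α = a + b − a·b on (0.2700, 0.7300) = 0.8029
  α | (~α | α) = a + b − a·b on (0.7300, 0.8029) = 0.9468
  → value = 0.9468
Under bounded:
  ~α = 1 − 0.73 = 0.27
  ~α | α = min(1, a+b) on (0.27, 0.73) = 1.00
  α | (~α | α) = min(1, a+b) on (0.73, 1.00) = 1.00
  → value = 1.0000
|0.9468 − 1.0000| = 0.053

0.053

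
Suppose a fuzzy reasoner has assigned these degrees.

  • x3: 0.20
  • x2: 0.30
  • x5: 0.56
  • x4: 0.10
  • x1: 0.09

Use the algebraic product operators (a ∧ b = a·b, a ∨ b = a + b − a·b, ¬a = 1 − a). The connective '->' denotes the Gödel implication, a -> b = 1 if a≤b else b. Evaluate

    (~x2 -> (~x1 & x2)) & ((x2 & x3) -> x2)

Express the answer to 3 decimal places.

0.273

~x2 = 1 − 0.3000 = 0.7000
~x1 = 1 − 0.0900 = 0.9100
~x1 & x2 = a·b on (0.9100, 0.3000) = 0.2730
~x2 -> (~x1 & x2)  [Gödel: 1 if a≤b else b] with a=0.7000, b=0.2730 → 0.2730
x2 & x3 = a·b on (0.3000, 0.2000) = 0.0600
(x2 & x3) -> x2  [Gödel: 1 if a≤b else b] with a=0.0600, b=0.3000 → 1.0000
(~x2 -> (~x1 & x2)) & ((x2 & x3) -> x2) = a·b on (0.2730, 1.0000) = 0.2730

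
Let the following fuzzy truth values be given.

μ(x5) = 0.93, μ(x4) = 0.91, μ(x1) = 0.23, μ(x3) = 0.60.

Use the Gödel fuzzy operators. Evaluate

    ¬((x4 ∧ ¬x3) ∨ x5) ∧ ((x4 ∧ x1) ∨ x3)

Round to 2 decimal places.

¬x3 = 1 − 0.60 = 0.40
x4 ∧ ¬x3 = min(a, b) on (0.91, 0.40) = 0.40
(x4 ∧ ¬x3) ∨ x5 = max(a, b) on (0.40, 0.93) = 0.93
¬((x4 ∧ ¬x3) ∨ x5) = 1 − 0.93 = 0.07
x4 ∧ x1 = min(a, b) on (0.91, 0.23) = 0.23
(x4 ∧ x1) ∨ x3 = max(a, b) on (0.23, 0.60) = 0.60
¬((x4 ∧ ¬x3) ∨ x5) ∧ ((x4 ∧ x1) ∨ x3) = min(a, b) on (0.07, 0.60) = 0.07

0.07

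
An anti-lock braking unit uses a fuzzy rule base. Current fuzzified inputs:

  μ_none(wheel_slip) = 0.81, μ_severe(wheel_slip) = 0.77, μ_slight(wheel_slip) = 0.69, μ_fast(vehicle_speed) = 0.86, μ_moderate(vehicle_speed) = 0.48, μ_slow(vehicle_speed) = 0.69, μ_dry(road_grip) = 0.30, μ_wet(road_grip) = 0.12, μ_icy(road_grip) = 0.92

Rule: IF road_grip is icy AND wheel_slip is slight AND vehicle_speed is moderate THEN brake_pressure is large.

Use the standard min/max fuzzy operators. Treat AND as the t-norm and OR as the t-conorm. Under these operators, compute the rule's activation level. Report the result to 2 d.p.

0.48

firing strength: icy=0.92, slight=0.69, moderate=0.48; AND[min(a, b)] → w = 0.48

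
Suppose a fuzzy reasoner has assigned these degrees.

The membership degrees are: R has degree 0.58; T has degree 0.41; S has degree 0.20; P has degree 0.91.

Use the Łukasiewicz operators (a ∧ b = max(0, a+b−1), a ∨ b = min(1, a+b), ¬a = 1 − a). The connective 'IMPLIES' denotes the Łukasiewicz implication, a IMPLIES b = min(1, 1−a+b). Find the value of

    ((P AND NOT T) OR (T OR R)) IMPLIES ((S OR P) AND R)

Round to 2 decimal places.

0.58

NOT T = 1 − 0.41 = 0.59
P AND NOT T = max(0, a+b−1) on (0.91, 0.59) = 0.50
T OR R = min(1, a+b) on (0.41, 0.58) = 0.99
(P AND NOT T) OR (T OR R) = min(1, a+b) on (0.50, 0.99) = 1.00
S OR P = min(1, a+b) on (0.20, 0.91) = 1.00
(S OR P) AND R = max(0, a+b−1) on (1.00, 0.58) = 0.58
((P AND NOT T) OR (T OR R)) IMPLIES ((S OR P) AND R)  [Łukasiewicz: min(1, 1−a+b)] with a=1.00, b=0.58 → 0.58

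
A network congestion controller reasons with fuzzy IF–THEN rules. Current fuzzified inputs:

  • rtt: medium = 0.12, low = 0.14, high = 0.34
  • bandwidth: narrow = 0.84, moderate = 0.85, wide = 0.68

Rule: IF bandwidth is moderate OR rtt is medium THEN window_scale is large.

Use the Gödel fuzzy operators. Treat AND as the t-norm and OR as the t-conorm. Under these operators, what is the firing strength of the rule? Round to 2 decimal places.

0.85

firing strength: moderate=0.85, medium=0.12; OR[max(a, b)] → w = 0.85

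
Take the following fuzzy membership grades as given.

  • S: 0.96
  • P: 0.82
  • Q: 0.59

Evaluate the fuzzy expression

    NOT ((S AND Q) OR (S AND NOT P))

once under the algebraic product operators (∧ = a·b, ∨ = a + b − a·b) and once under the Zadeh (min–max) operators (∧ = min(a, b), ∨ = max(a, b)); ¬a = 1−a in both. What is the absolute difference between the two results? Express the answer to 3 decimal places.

0.051

Under algebraic product:
  S AND Q = a·b on (0.9600, 0.5900) = 0.5664
  NOT P = 1 − 0.8200 = 0.1800
  S AND NOT P = a·b on (0.9600, 0.1800) = 0.1728
  (S AND Q) OR (S AND NOT P) = a + b − a·b on (0.5664, 0.1728) = 0.6413
  NOT ((S AND Q) OR (S AND NOT P)) = 1 − 0.6413 = 0.3587
  → value = 0.3587
Under Zadeh (min–max):
  S AND Q = min(a, b) on (0.96, 0.59) = 0.59
  NOT P = 1 − 0.82 = 0.18
  S AND NOT P = min(a, b) on (0.96, 0.18) = 0.18
  (S AND Q) OR (S AND NOT P) = max(a, b) on (0.59, 0.18) = 0.59
  NOT ((S AND Q) OR (S AND NOT P)) = 1 − 0.59 = 0.41
  → value = 0.4100
|0.3587 − 0.4100| = 0.051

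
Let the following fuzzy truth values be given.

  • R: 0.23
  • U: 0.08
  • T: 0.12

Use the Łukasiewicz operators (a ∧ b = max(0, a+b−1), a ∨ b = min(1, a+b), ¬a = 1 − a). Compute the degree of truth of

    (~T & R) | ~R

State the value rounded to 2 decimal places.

0.88

~T = 1 − 0.12 = 0.88
~T & R = max(0, a+b−1) on (0.88, 0.23) = 0.11
~R = 1 − 0.23 = 0.77
(~T & R) | ~R = min(1, a+b) on (0.11, 0.77) = 0.88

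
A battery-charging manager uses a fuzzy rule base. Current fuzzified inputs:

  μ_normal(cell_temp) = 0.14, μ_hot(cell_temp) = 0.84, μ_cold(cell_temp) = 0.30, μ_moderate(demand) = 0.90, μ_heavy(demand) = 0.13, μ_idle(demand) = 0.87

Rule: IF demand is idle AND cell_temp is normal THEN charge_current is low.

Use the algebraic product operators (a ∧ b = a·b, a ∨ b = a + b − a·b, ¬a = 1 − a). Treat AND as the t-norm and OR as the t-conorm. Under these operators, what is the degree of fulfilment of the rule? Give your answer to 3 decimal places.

0.122

firing strength: idle=0.87, normal=0.14; AND[a·b] → w = 0.1218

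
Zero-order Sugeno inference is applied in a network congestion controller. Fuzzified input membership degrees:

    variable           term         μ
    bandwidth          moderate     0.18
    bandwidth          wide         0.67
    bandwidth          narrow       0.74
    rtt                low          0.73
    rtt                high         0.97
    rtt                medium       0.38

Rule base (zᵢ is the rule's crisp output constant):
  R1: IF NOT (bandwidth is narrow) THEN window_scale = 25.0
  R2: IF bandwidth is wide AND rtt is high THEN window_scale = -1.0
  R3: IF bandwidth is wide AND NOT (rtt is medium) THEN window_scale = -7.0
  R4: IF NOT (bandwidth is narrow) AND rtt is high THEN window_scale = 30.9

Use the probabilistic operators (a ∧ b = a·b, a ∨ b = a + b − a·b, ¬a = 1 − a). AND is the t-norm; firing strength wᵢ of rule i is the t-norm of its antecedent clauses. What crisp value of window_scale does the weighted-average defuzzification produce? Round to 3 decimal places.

6.805

R1 (z=25.0): ¬narrow=1−0.74=0.26 → w = 0.2600
R2 (z=-1.0): wide=0.67, high=0.97; AND[a·b] → w = 0.6499
R3 (z=-7.0): wide=0.67, ¬medium=1−0.38=0.62; AND[a·b] → w = 0.4154
R4 (z=30.9): ¬narrow=1−0.74=0.26, high=0.97; AND[a·b] → w = 0.2522
Weighted average = (0.2600·25.0 + 0.6499·-1.0 + 0.4154·-7.0 + 0.2522·30.9) / (0.2600 + 0.6499 + 0.4154 + 0.2522)
  = 10.7353 / 1.5775 = 6.805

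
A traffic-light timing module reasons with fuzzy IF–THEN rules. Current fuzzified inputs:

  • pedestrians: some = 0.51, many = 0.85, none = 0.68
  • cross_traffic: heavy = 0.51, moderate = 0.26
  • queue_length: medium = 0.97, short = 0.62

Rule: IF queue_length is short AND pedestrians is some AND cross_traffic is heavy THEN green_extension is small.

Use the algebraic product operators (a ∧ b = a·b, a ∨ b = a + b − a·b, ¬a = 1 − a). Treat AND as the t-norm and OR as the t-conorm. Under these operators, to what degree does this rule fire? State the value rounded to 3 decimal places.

firing strength: short=0.62, some=0.51, heavy=0.51; AND[a·b] → w = 0.1613

0.161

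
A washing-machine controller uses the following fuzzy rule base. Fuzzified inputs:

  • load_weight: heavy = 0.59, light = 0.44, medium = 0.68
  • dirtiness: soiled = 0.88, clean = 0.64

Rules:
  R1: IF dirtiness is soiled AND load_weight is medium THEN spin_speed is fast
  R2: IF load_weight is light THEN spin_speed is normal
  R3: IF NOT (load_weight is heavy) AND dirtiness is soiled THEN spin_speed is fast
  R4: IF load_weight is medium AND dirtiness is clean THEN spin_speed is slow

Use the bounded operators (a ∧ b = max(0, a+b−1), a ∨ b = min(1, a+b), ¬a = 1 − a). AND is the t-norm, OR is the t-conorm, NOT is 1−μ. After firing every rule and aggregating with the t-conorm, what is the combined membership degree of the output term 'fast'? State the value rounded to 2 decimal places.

R1: soiled=0.88, medium=0.68; AND[max(0, a+b−1)] → w = 0.56
R2: light=0.44 → w = 0.44
R3: ¬heavy=1−0.59=0.41, soiled=0.88; AND[max(0, a+b−1)] → w = 0.29
R4: medium=0.68, clean=0.64; AND[max(0, a+b−1)] → w = 0.32
Rules with consequent 'fast': {R1, R3} → strengths 0.56, 0.29
Aggregate via t-conorm [min(1, a+b)]: 0.85

0.85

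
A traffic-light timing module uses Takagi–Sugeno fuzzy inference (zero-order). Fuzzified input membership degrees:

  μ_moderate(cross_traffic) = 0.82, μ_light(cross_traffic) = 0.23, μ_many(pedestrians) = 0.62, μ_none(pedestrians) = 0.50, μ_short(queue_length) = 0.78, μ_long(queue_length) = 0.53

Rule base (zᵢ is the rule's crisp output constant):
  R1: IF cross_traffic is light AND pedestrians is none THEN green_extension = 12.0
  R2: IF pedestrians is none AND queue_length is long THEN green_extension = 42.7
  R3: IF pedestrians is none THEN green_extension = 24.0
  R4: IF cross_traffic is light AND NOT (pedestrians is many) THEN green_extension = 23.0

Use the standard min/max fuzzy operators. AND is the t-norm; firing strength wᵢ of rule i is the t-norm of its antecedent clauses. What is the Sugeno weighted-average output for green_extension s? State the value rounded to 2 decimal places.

R1 (z=12.0): light=0.23, none=0.50; AND[min(a, b)] → w = 0.23
R2 (z=42.7): none=0.50, long=0.53; AND[min(a, b)] → w = 0.50
R3 (z=24.0): none=0.50 → w = 0.50
R4 (z=23.0): light=0.23, ¬many=1−0.62=0.38; AND[min(a, b)] → w = 0.23
Weighted average = (0.23·12.0 + 0.50·42.7 + 0.50·24.0 + 0.23·23.0) / (0.23 + 0.50 + 0.50 + 0.23)
  = 41.4000 / 1.4600 = 28.36

28.36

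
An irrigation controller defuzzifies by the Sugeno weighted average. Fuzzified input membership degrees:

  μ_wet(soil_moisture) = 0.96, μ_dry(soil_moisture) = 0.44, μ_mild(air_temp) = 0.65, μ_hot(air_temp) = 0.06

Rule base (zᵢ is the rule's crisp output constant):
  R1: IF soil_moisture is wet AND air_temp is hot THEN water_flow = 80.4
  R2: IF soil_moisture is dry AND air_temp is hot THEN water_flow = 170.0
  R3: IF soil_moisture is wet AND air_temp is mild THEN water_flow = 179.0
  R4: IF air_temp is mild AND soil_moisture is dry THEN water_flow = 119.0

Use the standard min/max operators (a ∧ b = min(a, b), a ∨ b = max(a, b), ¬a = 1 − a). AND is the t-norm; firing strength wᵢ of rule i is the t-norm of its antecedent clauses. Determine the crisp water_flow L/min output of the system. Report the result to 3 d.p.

151.846

R1 (z=80.4): wet=0.96, hot=0.06; AND[min(a, b)] → w = 0.06
R2 (z=170.0): dry=0.44, hot=0.06; AND[min(a, b)] → w = 0.06
R3 (z=179.0): wet=0.96, mild=0.65; AND[min(a, b)] → w = 0.65
R4 (z=119.0): mild=0.65, dry=0.44; AND[min(a, b)] → w = 0.44
Weighted average = (0.06·80.4 + 0.06·170.0 + 0.65·179.0 + 0.44·119.0) / (0.06 + 0.06 + 0.65 + 0.44)
  = 183.7340 / 1.2100 = 151.846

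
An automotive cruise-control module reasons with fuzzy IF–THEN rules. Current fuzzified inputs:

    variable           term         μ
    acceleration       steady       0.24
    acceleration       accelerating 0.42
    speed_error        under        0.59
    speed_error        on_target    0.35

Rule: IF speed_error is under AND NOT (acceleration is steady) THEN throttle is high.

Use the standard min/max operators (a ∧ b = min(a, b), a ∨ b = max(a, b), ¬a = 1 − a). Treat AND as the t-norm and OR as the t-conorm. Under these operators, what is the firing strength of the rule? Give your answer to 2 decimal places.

0.59

firing strength: under=0.59, ¬steady=1−0.24=0.76; AND[min(a, b)] → w = 0.59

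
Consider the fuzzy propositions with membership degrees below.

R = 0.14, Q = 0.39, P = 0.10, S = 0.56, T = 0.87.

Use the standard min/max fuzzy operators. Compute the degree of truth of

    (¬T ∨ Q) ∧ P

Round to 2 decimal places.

¬T = 1 − 0.87 = 0.13
¬T ∨ Q = max(a, b) on (0.13, 0.39) = 0.39
(¬T ∨ Q) ∧ P = min(a, b) on (0.39, 0.10) = 0.10

0.10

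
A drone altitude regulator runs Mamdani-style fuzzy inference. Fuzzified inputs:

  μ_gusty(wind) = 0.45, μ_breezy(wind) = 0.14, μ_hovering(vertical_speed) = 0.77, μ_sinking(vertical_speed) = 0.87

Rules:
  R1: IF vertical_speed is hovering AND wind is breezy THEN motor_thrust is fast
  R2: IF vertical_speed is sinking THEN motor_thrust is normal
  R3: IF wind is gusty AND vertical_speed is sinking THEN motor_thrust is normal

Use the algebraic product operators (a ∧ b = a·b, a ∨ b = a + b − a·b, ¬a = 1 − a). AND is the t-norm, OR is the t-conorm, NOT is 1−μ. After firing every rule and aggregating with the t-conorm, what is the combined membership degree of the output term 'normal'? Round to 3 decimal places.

R1: hovering=0.77, breezy=0.14; AND[a·b] → w = 0.1078
R2: sinking=0.87 → w = 0.8700
R3: gusty=0.45, sinking=0.87; AND[a·b] → w = 0.3915
Rules with consequent 'normal': {R2, R3} → strengths 0.8700, 0.3915
Aggregate via t-conorm [a + b − a·b]: 0.9209

0.921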